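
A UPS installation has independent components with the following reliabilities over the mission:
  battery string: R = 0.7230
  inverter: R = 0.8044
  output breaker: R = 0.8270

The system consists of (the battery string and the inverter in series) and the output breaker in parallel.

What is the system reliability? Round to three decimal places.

0.928

Series (battery string and inverter): 0.72300 × 0.80440 = 0.58158
Parallel ([0.58158] and output breaker): 1 − (1 − 0.58158)(1 − 0.82700) = 0.928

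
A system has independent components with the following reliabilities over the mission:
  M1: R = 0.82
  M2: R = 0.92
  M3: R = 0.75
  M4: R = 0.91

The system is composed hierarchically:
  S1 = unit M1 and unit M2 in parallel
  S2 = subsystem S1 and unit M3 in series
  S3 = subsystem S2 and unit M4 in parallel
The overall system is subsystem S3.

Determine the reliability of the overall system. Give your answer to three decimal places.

Parallel (M1 and M2): 1 − (1 − 0.82000)(1 − 0.92000) = 0.98560
Series ([0.98560] and M3): 0.98560 × 0.75000 = 0.73920
Parallel ([0.73920] and M4): 1 − (1 − 0.73920)(1 − 0.91000) = 0.977

0.977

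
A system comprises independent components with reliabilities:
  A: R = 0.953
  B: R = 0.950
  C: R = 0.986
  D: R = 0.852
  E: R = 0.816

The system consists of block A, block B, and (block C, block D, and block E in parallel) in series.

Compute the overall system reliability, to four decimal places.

Parallel (C, D, and E): 1 − (1 − 0.986000)(1 − 0.852000)(1 − 0.816000) = 0.999619
Series (A, B, and [0.999619]): 0.953000 × 0.950000 × 0.999619 = 0.9050

0.9050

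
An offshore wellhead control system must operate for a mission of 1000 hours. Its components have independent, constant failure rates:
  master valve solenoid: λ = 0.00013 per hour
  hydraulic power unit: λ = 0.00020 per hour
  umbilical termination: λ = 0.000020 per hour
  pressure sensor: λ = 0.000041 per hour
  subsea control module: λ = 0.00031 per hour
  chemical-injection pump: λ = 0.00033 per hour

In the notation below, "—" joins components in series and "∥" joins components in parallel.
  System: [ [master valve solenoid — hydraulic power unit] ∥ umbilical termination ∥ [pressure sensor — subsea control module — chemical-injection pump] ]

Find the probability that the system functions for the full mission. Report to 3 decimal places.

R(master valve solenoid) = exp(−0.00013 × 1000) = 0.87810
R(hydraulic power unit) = exp(−0.00020 × 1000) = 0.81873
R(umbilical termination) = exp(−0.000020 × 1000) = 0.98020
R(pressure sensor) = exp(−0.000041 × 1000) = 0.95983
R(subsea control module) = exp(−0.00031 × 1000) = 0.73345
R(chemical-injection pump) = exp(−0.00033 × 1000) = 0.71892
Series (master valve solenoid and hydraulic power unit): 0.87810 × 0.81873 = 0.71893
Series (pressure sensor, subsea control module, and chemical-injection pump): 0.95983 × 0.73345 × 0.71892 = 0.50611
Parallel ([0.71893], umbilical termination, and [0.50611]): 1 − (1 − 0.71893)(1 − 0.98020)(1 − 0.50611) = 0.997

0.997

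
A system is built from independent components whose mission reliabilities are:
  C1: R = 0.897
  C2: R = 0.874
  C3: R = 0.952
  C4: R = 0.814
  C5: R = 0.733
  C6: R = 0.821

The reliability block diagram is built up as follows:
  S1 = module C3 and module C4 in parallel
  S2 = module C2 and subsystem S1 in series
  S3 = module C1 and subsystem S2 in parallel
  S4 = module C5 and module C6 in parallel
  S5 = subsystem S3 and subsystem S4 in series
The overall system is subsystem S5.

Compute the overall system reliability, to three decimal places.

Parallel (C3 and C4): 1 − (1 − 0.95200)(1 − 0.81400) = 0.99107
Series (C2 and [0.99107]): 0.87400 × 0.99107 = 0.86620
Parallel (C1 and [0.86620]): 1 − (1 − 0.89700)(1 − 0.86620) = 0.98622
Parallel (C5 and C6): 1 − (1 − 0.73300)(1 − 0.82100) = 0.95221
Series ([0.98622] and [0.95221]): 0.98622 × 0.95221 = 0.939

0.939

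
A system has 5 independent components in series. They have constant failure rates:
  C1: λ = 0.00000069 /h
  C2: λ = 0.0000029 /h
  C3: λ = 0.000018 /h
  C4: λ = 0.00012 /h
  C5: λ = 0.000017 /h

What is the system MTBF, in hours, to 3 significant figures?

Series of exponential components: λ_sys = Σ λ_i
λ_sys = 0.00000069 + 0.0000029 + 0.000018 + 0.00012 + 0.000017 = 1.5859e-04 /h
MTBF = 1 / λ_sys = 6310 h

6310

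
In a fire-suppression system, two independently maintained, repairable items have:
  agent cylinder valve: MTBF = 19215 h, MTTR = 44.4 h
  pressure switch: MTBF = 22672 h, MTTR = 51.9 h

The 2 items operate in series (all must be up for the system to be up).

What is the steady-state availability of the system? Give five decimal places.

0.99542

A(agent cylinder valve) = MTBF/(MTBF+MTTR) = 19215/(19215+44.4) = 0.997695
A(pressure switch) = MTBF/(MTBF+MTTR) = 22672/(22672+51.9) = 0.997716
Series availability: 0.997695 × 0.997716 = 0.99542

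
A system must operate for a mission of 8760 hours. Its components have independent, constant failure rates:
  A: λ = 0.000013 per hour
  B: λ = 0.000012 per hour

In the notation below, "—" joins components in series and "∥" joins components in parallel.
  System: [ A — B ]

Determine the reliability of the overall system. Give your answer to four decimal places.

0.8033

R(A) = exp(−0.000013 × 8760) = 0.892365
R(B) = exp(−0.000012 × 8760) = 0.900216
Series (A and B): 0.892365 × 0.900216 = 0.8033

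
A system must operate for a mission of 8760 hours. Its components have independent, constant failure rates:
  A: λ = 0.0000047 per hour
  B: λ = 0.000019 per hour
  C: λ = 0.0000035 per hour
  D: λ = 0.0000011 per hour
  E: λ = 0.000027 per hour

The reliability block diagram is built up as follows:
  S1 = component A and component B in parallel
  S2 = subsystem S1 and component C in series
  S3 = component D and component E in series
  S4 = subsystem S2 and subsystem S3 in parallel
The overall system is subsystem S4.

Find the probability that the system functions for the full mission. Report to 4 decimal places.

R(A) = exp(−0.0000047 × 8760) = 0.959664
R(B) = exp(−0.000019 × 8760) = 0.846674
R(C) = exp(−0.0000035 × 8760) = 0.969805
R(D) = exp(−0.0000011 × 8760) = 0.990410
R(E) = exp(−0.000027 × 8760) = 0.789370
Parallel (A and B): 1 − (1 − 0.959664)(1 − 0.846674) = 0.993815
Series ([0.993815] and C): 0.993815 × 0.969805 = 0.963807
Series (D and E): 0.990410 × 0.789370 = 0.781800
Parallel ([0.963807] and [0.781800]): 1 − (1 − 0.963807)(1 − 0.781800) = 0.9921

0.9921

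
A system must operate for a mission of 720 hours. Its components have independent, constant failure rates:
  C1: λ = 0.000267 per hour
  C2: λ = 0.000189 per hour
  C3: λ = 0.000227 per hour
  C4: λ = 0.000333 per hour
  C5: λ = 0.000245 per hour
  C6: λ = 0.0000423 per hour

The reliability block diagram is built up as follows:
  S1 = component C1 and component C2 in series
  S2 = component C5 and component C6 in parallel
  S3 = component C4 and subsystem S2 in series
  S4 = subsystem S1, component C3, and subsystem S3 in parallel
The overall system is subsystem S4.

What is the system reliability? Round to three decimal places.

R(C1) = exp(−0.000267 × 720) = 0.82511
R(C2) = exp(−0.000189 × 720) = 0.87277
R(C3) = exp(−0.000227 × 720) = 0.84922
R(C4) = exp(−0.000333 × 720) = 0.78682
R(C5) = exp(−0.000245 × 720) = 0.83828
R(C6) = exp(−0.0000423 × 720) = 0.97000
Series (C1 and C2): 0.82511 × 0.87277 = 0.72013
Parallel (C5 and C6): 1 − (1 − 0.83828)(1 − 0.97000) = 0.99515
Series (C4 and [0.99515]): 0.78682 × 0.99515 = 0.78300
Parallel ([0.72013], C3, and [0.78300]): 1 − (1 − 0.72013)(1 − 0.84922)(1 − 0.78300) = 0.991

0.991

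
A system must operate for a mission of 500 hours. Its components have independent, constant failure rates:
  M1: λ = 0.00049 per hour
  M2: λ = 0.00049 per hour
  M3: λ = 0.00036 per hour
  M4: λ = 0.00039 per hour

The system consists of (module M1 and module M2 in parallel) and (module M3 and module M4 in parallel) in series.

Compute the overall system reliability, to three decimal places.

R(M1) = exp(−0.00049 × 500) = 0.78270
R(M2) = exp(−0.00049 × 500) = 0.78270
R(M3) = exp(−0.00036 × 500) = 0.83527
R(M4) = exp(−0.00039 × 500) = 0.82283
Parallel (M1 and M2): 1 − (1 − 0.78270)(1 − 0.78270) = 0.95278
Parallel (M3 and M4): 1 − (1 − 0.83527)(1 − 0.82283) = 0.97081
Series ([0.95278] and [0.97081]): 0.95278 × 0.97081 = 0.925

0.925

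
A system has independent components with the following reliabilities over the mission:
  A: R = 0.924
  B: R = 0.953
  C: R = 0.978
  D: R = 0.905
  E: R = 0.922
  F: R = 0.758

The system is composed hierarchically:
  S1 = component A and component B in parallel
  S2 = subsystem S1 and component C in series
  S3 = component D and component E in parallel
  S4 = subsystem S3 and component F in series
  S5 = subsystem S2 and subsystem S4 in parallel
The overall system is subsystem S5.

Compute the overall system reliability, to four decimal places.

Parallel (A and B): 1 − (1 − 0.924000)(1 − 0.953000) = 0.996428
Series ([0.996428] and C): 0.996428 × 0.978000 = 0.974507
Parallel (D and E): 1 − (1 − 0.905000)(1 − 0.922000) = 0.992590
Series ([0.992590] and F): 0.992590 × 0.758000 = 0.752383
Parallel ([0.974507] and [0.752383]): 1 − (1 − 0.974507)(1 − 0.752383) = 0.9937

0.9937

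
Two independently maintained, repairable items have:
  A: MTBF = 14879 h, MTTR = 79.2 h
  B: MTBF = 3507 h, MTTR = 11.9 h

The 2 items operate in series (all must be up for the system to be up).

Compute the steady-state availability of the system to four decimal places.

A(A) = MTBF/(MTBF+MTTR) = 14879/(14879+79.2) = 0.994705
A(B) = MTBF/(MTBF+MTTR) = 3507/(3507+11.9) = 0.996618
Series availability: 0.994705 × 0.996618 = 0.9913

0.9913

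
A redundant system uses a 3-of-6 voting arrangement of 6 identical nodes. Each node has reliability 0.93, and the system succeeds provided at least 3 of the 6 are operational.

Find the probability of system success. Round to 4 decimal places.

R = Σ_{i=3}^{6} C(6,i) p^i (1−p)^{6−i} with p = 0.93
C(6,3)·0.93^3·0.07^3 = 0.005518
C(6,4)·0.93^4·0.07^2 = 0.054982
C(6,5)·0.93^5·0.07^1 = 0.292189
C(6,6)·0.93^6·0.07^0 = 0.646990
Sum = 0.9997

0.9997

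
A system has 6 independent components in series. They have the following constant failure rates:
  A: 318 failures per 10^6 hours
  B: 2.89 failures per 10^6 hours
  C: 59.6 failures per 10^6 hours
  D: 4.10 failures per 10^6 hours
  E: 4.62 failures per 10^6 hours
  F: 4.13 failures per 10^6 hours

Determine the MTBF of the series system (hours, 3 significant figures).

2540

Series of exponential components: λ_sys = Σ λ_i
λ_sys = 0.000318 + 0.00000289 + 0.0000596 + 0.00000410 + 0.00000462 + 0.00000413 = 3.9334e-04 /h
MTBF = 1 / λ_sys = 2540 h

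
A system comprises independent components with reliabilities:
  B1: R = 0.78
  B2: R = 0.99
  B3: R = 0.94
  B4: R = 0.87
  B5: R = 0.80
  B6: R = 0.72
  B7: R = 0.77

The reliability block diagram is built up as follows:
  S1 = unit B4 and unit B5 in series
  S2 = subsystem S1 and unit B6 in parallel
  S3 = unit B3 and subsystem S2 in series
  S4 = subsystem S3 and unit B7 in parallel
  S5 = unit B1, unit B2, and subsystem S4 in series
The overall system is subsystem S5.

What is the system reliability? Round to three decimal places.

Series (B4 and B5): 0.87000 × 0.80000 = 0.69600
Parallel ([0.69600] and B6): 1 − (1 − 0.69600)(1 − 0.72000) = 0.91488
Series (B3 and [0.91488]): 0.94000 × 0.91488 = 0.85999
Parallel ([0.85999] and B7): 1 − (1 − 0.85999)(1 − 0.77000) = 0.96780
Series (B1, B2, and [0.96780]): 0.78000 × 0.99000 × 0.96780 = 0.747

0.747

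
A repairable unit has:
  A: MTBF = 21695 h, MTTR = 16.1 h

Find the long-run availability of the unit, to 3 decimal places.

A(A) = MTBF/(MTBF+MTTR) = 21695/(21695+16.1) = 0.999

0.999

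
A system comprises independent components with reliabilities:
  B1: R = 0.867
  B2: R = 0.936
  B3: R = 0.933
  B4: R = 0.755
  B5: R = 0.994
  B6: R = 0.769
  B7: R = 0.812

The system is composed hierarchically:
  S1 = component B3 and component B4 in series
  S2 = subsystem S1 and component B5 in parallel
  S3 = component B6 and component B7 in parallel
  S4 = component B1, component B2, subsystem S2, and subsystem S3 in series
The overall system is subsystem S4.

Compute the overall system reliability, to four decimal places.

Series (B3 and B4): 0.933000 × 0.755000 = 0.704415
Parallel ([0.704415] and B5): 1 − (1 − 0.704415)(1 − 0.994000) = 0.998226
Parallel (B6 and B7): 1 − (1 − 0.769000)(1 − 0.812000) = 0.956572
Series (B1, B2, [0.998226], and [0.956572]): 0.867000 × 0.936000 × 0.998226 × 0.956572 = 0.7749

0.7749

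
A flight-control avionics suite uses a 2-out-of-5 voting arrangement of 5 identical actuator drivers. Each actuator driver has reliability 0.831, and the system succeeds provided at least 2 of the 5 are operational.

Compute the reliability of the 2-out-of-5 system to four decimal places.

0.9965

R = Σ_{i=2}^{5} C(5,i) p^i (1−p)^{5−i} with p = 0.831
C(5,2)·0.831^2·0.169^3 = 0.033332
C(5,3)·0.831^3·0.169^2 = 0.163899
C(5,4)·0.831^4·0.169^1 = 0.402959
C(5,5)·0.831^5·0.169^0 = 0.396283
Sum = 0.9965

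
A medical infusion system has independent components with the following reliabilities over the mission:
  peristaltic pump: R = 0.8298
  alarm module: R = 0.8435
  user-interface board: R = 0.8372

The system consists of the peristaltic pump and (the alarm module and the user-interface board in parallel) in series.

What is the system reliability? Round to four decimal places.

Parallel (alarm module and user-interface board): 1 − (1 − 0.843500)(1 − 0.837200) = 0.974522
Series (peristaltic pump and [0.974522]): 0.829800 × 0.974522 = 0.8087

0.8087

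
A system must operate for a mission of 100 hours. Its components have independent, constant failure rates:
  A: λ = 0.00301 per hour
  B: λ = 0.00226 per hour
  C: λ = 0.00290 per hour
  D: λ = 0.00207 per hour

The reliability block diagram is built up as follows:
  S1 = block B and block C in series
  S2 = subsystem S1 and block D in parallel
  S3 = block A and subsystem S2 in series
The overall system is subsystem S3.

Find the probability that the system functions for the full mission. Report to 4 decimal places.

R(A) = exp(−0.00301 × 100) = 0.740078
R(B) = exp(−0.00226 × 100) = 0.797718
R(C) = exp(−0.00290 × 100) = 0.748264
R(D) = exp(−0.00207 × 100) = 0.813020
Series (B and C): 0.797718 × 0.748264 = 0.596904
Parallel ([0.596904] and D): 1 − (1 − 0.596904)(1 − 0.813020) = 0.924629
Series (A and [0.924629]): 0.740078 × 0.924629 = 0.6843

0.6843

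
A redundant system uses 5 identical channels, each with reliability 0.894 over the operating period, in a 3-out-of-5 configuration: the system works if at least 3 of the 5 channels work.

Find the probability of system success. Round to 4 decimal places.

R = Σ_{i=3}^{5} C(5,i) p^i (1−p)^{5−i} with p = 0.894
C(5,3)·0.894^3·0.106^2 = 0.080283
C(5,4)·0.894^4·0.106^1 = 0.338552
C(5,5)·0.894^5·0.106^0 = 0.571068
Sum = 0.9899

0.9899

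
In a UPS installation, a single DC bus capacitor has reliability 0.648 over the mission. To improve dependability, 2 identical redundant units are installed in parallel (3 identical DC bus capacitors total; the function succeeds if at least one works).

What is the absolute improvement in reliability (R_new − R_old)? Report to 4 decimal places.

R_before = 0.648
R_after = 1 − (1 − 0.648)^3 = 0.9564
ΔR = 0.9564 − 0.648 = 0.3084

0.3084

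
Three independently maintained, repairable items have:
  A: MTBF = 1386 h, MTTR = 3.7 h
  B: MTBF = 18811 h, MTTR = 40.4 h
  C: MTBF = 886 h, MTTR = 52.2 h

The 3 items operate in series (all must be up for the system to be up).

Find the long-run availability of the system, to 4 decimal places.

0.9398

A(A) = MTBF/(MTBF+MTTR) = 1386/(1386+3.7) = 0.997338
A(B) = MTBF/(MTBF+MTTR) = 18811/(18811+40.4) = 0.997857
A(C) = MTBF/(MTBF+MTTR) = 886/(886+52.2) = 0.944362
Series availability: 0.997338 × 0.997857 × 0.944362 = 0.9398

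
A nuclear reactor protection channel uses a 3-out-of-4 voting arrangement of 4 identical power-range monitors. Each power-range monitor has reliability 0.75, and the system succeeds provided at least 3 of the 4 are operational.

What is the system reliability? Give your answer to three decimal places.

R = Σ_{i=3}^{4} C(4,i) p^i (1−p)^{4−i} with p = 0.75
C(4,3)·0.75^3·0.25^1 = 0.42188
C(4,4)·0.75^4·0.25^0 = 0.31641
Sum = 0.738

0.738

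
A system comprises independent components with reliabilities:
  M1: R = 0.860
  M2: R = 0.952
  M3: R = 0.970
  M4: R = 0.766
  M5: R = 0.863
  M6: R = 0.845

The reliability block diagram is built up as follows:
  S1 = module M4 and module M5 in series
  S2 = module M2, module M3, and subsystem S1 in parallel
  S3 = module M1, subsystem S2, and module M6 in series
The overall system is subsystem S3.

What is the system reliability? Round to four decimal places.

Series (M4 and M5): 0.766000 × 0.863000 = 0.661058
Parallel (M2, M3, and [0.661058]): 1 − (1 − 0.952000)(1 − 0.970000)(1 − 0.661058) = 0.999512
Series (M1, [0.999512], and M6): 0.860000 × 0.999512 × 0.845000 = 0.7263

0.7263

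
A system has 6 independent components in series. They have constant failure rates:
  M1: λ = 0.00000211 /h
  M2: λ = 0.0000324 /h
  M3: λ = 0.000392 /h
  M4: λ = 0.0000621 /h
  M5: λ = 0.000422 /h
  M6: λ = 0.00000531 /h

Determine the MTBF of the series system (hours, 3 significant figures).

Series of exponential components: λ_sys = Σ λ_i
λ_sys = 0.00000211 + 0.0000324 + 0.000392 + 0.0000621 + 0.000422 + 0.00000531 = 9.1592e-04 /h
MTBF = 1 / λ_sys = 1090 h

1090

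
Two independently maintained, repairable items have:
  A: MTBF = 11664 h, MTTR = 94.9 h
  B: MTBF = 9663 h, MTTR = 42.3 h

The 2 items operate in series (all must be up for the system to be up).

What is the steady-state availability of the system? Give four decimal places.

0.9876

A(A) = MTBF/(MTBF+MTTR) = 11664/(11664+94.9) = 0.991930
A(B) = MTBF/(MTBF+MTTR) = 9663/(9663+42.3) = 0.995642
Series availability: 0.991930 × 0.995642 = 0.9876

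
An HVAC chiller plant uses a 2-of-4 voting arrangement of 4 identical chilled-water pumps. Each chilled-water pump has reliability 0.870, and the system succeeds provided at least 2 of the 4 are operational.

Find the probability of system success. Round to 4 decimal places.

R = Σ_{i=2}^{4} C(4,i) p^i (1−p)^{4−i} with p = 0.870
C(4,2)·0.870^2·0.130^2 = 0.076750
C(4,3)·0.870^3·0.130^1 = 0.342422
C(4,4)·0.870^4·0.130^0 = 0.572898
Sum = 0.9921

0.9921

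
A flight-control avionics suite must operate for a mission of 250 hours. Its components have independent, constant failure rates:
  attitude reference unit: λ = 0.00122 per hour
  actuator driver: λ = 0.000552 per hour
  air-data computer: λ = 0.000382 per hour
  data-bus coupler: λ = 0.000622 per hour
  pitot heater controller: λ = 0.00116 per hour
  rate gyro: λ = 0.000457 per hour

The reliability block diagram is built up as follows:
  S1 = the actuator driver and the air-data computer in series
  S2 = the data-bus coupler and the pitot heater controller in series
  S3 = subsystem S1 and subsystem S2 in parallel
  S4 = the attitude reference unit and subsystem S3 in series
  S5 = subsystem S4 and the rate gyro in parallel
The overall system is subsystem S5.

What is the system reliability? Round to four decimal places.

0.9657

R(attitude reference unit) = exp(−0.00122 × 250) = 0.737123
R(actuator driver) = exp(−0.000552 × 250) = 0.871099
R(air-data computer) = exp(−0.000382 × 250) = 0.908918
R(data-bus coupler) = exp(−0.000622 × 250) = 0.855987
R(pitot heater controller) = exp(−0.00116 × 250) = 0.748264
R(rate gyro) = exp(−0.000457 × 250) = 0.892035
Series (actuator driver and air-data computer): 0.871099 × 0.908918 = 0.791758
Series (data-bus coupler and pitot heater controller): 0.855987 × 0.748264 = 0.640504
Parallel ([0.791758] and [0.640504]): 1 − (1 − 0.791758)(1 − 0.640504) = 0.925138
Series (attitude reference unit and [0.925138]): 0.737123 × 0.925138 = 0.681940
Parallel ([0.681940] and rate gyro): 1 − (1 − 0.681940)(1 − 0.892035) = 0.9657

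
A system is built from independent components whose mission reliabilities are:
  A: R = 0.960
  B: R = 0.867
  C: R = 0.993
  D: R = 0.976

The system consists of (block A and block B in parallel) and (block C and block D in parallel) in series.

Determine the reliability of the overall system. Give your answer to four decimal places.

0.9945

Parallel (A and B): 1 − (1 − 0.960000)(1 − 0.867000) = 0.994680
Parallel (C and D): 1 − (1 − 0.993000)(1 − 0.976000) = 0.999832
Series ([0.994680] and [0.999832]): 0.994680 × 0.999832 = 0.9945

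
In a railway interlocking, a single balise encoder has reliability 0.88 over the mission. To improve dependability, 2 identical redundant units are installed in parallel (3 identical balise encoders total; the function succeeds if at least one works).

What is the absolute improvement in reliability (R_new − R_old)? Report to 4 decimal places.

R_before = 0.88
R_after = 1 − (1 − 0.88)^3 = 0.9983
ΔR = 0.9983 − 0.88 = 0.1183

0.1183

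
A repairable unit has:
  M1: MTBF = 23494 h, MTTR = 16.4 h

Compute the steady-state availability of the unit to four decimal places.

0.9993

A(M1) = MTBF/(MTBF+MTTR) = 23494/(23494+16.4) = 0.9993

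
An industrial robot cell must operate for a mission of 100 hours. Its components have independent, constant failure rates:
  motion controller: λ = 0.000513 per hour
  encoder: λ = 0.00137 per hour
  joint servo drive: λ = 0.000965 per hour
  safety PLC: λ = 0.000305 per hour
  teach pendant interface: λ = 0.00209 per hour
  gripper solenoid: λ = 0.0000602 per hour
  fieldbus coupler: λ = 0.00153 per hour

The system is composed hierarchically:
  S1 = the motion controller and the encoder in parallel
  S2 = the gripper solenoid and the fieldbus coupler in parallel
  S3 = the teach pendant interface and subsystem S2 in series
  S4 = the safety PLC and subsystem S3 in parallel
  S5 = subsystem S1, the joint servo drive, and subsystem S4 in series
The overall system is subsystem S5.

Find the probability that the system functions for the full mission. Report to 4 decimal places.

R(motion controller) = exp(−0.000513 × 100) = 0.949994
R(encoder) = exp(−0.00137 × 100) = 0.871970
R(joint servo drive) = exp(−0.000965 × 100) = 0.908010
R(safety PLC) = exp(−0.000305 × 100) = 0.969960
R(teach pendant interface) = exp(−0.00209 × 100) = 0.811395
R(gripper solenoid) = exp(−0.0000602 × 100) = 0.993998
R(fieldbus coupler) = exp(−0.00153 × 100) = 0.858130
Parallel (motion controller and encoder): 1 − (1 − 0.949994)(1 − 0.871970) = 0.993598
Parallel (gripper solenoid and fieldbus coupler): 1 − (1 − 0.993998)(1 − 0.858130) = 0.999148
Series (teach pendant interface and [0.999148]): 0.811395 × 0.999148 = 0.810704
Parallel (safety PLC and [0.810704]): 1 − (1 − 0.969960)(1 − 0.810704) = 0.994314
Series ([0.993598], joint servo drive, and [0.994314]): 0.993598 × 0.908010 × 0.994314 = 0.8971

0.8971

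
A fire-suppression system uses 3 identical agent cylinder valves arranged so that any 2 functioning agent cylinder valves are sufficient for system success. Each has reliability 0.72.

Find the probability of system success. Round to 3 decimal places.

0.809

R = Σ_{i=2}^{3} C(3,i) p^i (1−p)^{3−i} with p = 0.72
C(3,2)·0.72^2·0.28^1 = 0.43546
C(3,3)·0.72^3·0.28^0 = 0.37325
Sum = 0.809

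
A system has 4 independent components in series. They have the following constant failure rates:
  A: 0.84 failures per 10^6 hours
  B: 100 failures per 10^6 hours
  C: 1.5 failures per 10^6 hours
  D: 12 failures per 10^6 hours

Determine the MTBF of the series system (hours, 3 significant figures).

Series of exponential components: λ_sys = Σ λ_i
λ_sys = 0.00000084 + 0.00010 + 0.0000015 + 0.000012 = 1.1434e-04 /h
MTBF = 1 / λ_sys = 8750 h

8750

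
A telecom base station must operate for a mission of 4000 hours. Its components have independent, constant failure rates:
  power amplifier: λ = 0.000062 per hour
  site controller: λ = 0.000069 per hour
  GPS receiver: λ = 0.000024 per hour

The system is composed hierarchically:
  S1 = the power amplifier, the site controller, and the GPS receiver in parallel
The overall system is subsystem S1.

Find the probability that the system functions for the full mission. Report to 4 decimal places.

R(power amplifier) = exp(−0.000062 × 4000) = 0.780360
R(site controller) = exp(−0.000069 × 4000) = 0.758813
R(GPS receiver) = exp(−0.000024 × 4000) = 0.908464
Parallel (power amplifier, site controller, and GPS receiver): 1 − (1 − 0.780360)(1 − 0.758813)(1 − 0.908464) = 0.9952

0.9952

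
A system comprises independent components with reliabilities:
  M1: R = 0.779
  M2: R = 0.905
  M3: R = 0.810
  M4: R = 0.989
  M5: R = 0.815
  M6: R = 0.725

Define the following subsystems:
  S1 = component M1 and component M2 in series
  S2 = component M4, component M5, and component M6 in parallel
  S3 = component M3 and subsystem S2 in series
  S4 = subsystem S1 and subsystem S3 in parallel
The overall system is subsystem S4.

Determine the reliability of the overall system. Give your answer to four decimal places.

Series (M1 and M2): 0.779000 × 0.905000 = 0.704995
Parallel (M4, M5, and M6): 1 − (1 − 0.989000)(1 − 0.815000)(1 − 0.725000) = 0.999440
Series (M3 and [0.999440]): 0.810000 × 0.999440 = 0.809546
Parallel ([0.704995] and [0.809546]): 1 − (1 − 0.704995)(1 − 0.809546) = 0.9438

0.9438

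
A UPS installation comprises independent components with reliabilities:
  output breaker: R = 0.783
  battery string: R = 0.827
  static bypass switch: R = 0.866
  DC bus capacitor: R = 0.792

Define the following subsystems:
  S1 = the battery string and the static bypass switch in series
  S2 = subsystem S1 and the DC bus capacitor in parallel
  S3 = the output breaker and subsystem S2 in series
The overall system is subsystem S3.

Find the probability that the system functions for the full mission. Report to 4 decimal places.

Series (battery string and static bypass switch): 0.827000 × 0.866000 = 0.716182
Parallel ([0.716182] and DC bus capacitor): 1 − (1 − 0.716182)(1 − 0.792000) = 0.940966
Series (output breaker and [0.940966]): 0.783000 × 0.940966 = 0.7368

0.7368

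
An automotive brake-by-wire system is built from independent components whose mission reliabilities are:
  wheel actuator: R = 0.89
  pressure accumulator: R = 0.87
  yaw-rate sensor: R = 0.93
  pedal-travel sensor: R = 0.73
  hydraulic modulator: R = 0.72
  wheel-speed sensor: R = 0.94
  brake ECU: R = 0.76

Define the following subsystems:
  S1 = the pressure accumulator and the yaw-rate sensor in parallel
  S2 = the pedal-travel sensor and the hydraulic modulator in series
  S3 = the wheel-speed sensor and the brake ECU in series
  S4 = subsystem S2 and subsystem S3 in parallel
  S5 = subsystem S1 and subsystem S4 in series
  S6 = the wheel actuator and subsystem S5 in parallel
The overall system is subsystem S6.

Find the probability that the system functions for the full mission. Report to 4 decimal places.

Parallel (pressure accumulator and yaw-rate sensor): 1 − (1 − 0.870000)(1 − 0.930000) = 0.990900
Series (pedal-travel sensor and hydraulic modulator): 0.730000 × 0.720000 = 0.525600
Series (wheel-speed sensor and brake ECU): 0.940000 × 0.760000 = 0.714400
Parallel ([0.525600] and [0.714400]): 1 − (1 − 0.525600)(1 − 0.714400) = 0.864511
Series ([0.990900] and [0.864511]): 0.990900 × 0.864511 = 0.856644
Parallel (wheel actuator and [0.856644]): 1 − (1 − 0.890000)(1 − 0.856644) = 0.9842

0.9842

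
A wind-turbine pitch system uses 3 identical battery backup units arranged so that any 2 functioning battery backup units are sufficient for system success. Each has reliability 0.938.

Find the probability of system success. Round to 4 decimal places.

0.9889

R = Σ_{i=2}^{3} C(3,i) p^i (1−p)^{3−i} with p = 0.938
C(3,2)·0.938^2·0.062^1 = 0.163651
C(3,3)·0.938^3·0.062^0 = 0.825294
Sum = 0.9889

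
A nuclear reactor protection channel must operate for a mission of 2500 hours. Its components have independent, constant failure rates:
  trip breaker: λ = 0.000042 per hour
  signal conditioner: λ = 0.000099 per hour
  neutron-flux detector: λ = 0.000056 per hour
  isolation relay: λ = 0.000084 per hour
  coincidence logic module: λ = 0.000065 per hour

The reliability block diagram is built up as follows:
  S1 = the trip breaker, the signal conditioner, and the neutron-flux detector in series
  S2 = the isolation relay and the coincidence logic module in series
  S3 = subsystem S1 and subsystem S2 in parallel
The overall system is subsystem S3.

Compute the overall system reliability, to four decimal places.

0.8791

R(trip breaker) = exp(−0.000042 × 2500) = 0.900325
R(signal conditioner) = exp(−0.000099 × 2500) = 0.780750
R(neutron-flux detector) = exp(−0.000056 × 2500) = 0.869358
R(isolation relay) = exp(−0.000084 × 2500) = 0.810584
R(coincidence logic module) = exp(−0.000065 × 2500) = 0.850016
Series (trip breaker, signal conditioner, and neutron-flux detector): 0.900325 × 0.780750 × 0.869358 = 0.611097
Series (isolation relay and coincidence logic module): 0.810584 × 0.850016 = 0.689009
Parallel ([0.611097] and [0.689009]): 1 − (1 − 0.611097)(1 − 0.689009) = 0.8791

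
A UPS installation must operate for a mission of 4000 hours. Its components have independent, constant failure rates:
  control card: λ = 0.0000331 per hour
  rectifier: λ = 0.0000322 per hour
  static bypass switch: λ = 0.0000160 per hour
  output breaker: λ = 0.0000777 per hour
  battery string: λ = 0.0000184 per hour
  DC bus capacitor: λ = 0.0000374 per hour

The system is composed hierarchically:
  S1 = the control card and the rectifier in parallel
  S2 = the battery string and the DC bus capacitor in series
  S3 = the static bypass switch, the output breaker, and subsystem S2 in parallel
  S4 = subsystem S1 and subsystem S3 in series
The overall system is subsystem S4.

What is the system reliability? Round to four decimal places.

0.9818

R(control card) = exp(−0.0000331 × 4000) = 0.875991
R(rectifier) = exp(−0.0000322 × 4000) = 0.879150
R(static bypass switch) = exp(−0.0000160 × 4000) = 0.938005
R(output breaker) = exp(−0.0000777 × 4000) = 0.732860
R(battery string) = exp(−0.0000184 × 4000) = 0.929043
R(DC bus capacitor) = exp(−0.0000374 × 4000) = 0.861052
Parallel (control card and rectifier): 1 − (1 − 0.875991)(1 − 0.879150) = 0.985014
Series (battery string and DC bus capacitor): 0.929043 × 0.861052 = 0.799954
Parallel (static bypass switch, output breaker, and [0.799954]): 1 − (1 − 0.938005)(1 − 0.732860)(1 − 0.799954) = 0.996687
Series ([0.985014] and [0.996687]): 0.985014 × 0.996687 = 0.9818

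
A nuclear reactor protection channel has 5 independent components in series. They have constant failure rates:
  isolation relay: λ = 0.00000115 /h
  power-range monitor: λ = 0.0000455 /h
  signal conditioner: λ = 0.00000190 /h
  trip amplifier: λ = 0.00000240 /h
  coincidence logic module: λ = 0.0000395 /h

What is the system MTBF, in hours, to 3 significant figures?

Series of exponential components: λ_sys = Σ λ_i
λ_sys = 0.00000115 + 0.0000455 + 0.00000190 + 0.00000240 + 0.0000395 = 9.0450e-05 /h
MTBF = 1 / λ_sys = 11100 h

11100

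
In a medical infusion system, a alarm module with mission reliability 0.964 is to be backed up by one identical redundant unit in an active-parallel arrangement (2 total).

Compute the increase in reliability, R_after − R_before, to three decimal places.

0.035

R_before = 0.964
R_after = 1 − (1 − 0.964)^2 = 0.999
ΔR = 0.999 − 0.964 = 0.035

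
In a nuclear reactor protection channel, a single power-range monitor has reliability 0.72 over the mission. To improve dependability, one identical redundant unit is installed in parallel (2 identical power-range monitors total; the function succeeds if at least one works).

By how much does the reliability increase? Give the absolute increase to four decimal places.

0.2016

R_before = 0.72
R_after = 1 − (1 − 0.72)^2 = 0.9216
ΔR = 0.9216 − 0.72 = 0.2016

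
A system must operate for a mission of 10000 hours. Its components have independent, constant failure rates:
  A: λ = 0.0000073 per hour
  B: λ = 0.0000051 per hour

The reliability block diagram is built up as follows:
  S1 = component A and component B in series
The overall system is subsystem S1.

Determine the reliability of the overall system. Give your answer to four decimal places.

R(A) = exp(−0.0000073 × 10000) = 0.929601
R(B) = exp(−0.0000051 × 10000) = 0.950279
Series (A and B): 0.929601 × 0.950279 = 0.8834

0.8834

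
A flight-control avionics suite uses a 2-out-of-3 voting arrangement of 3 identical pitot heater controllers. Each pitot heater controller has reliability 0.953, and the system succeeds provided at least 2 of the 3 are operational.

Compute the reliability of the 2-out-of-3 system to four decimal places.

0.9936

R = Σ_{i=2}^{3} C(3,i) p^i (1−p)^{3−i} with p = 0.953
C(3,2)·0.953^2·0.047^1 = 0.128057
C(3,3)·0.953^3·0.047^0 = 0.865523
Sum = 0.9936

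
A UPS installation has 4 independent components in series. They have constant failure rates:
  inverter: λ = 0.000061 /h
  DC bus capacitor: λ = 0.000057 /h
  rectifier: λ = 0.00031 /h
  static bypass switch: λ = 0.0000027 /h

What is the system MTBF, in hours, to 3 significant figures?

2320

Series of exponential components: λ_sys = Σ λ_i
λ_sys = 0.000061 + 0.000057 + 0.00031 + 0.0000027 = 4.3070e-04 /h
MTBF = 1 / λ_sys = 2320 h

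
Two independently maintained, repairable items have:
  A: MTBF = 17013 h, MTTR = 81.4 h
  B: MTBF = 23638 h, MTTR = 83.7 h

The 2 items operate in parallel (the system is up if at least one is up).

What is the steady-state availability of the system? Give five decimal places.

0.99998

A(A) = MTBF/(MTBF+MTTR) = 17013/(17013+81.4) = 0.995238
A(B) = MTBF/(MTBF+MTTR) = 23638/(23638+83.7) = 0.996472
Parallel availability: 1 − (1 − 0.995238)(1 − 0.996472) = 0.99998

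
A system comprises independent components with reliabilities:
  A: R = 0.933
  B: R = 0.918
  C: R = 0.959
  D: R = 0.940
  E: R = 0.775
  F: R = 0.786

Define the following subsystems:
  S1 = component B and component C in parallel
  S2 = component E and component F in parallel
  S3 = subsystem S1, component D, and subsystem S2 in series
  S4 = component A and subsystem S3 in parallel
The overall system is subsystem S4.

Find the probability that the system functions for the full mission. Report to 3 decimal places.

Parallel (B and C): 1 − (1 − 0.91800)(1 − 0.95900) = 0.99664
Parallel (E and F): 1 − (1 − 0.77500)(1 − 0.78600) = 0.95185
Series ([0.99664], D, and [0.95185]): 0.99664 × 0.94000 × 0.95185 = 0.89173
Parallel (A and [0.89173]): 1 − (1 − 0.93300)(1 − 0.89173) = 0.993

0.993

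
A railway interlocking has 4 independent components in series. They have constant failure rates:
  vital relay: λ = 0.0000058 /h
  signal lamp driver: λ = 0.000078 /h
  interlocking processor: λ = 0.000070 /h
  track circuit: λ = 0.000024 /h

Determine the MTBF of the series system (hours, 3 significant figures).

Series of exponential components: λ_sys = Σ λ_i
λ_sys = 0.0000058 + 0.000078 + 0.000070 + 0.000024 = 1.7780e-04 /h
MTBF = 1 / λ_sys = 5620 h

5620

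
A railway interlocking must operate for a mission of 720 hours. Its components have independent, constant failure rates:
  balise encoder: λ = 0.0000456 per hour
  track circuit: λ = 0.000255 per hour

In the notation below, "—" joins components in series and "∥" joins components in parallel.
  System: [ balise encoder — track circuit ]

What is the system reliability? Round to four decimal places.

0.8054

R(balise encoder) = exp(−0.0000456 × 720) = 0.967701
R(track circuit) = exp(−0.000255 × 720) = 0.832269
Series (balise encoder and track circuit): 0.967701 × 0.832269 = 0.8054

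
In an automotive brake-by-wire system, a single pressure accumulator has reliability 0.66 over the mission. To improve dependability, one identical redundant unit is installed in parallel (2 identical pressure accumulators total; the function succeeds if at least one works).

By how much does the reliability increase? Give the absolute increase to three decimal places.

0.224

R_before = 0.66
R_after = 1 − (1 − 0.66)^2 = 0.884
ΔR = 0.884 − 0.66 = 0.224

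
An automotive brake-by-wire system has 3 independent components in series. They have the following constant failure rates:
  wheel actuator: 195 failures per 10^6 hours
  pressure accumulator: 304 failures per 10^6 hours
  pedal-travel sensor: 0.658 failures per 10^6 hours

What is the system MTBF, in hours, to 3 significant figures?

Series of exponential components: λ_sys = Σ λ_i
λ_sys = 0.000195 + 0.000304 + 0.000000658 = 4.9966e-04 /h
MTBF = 1 / λ_sys = 2000 h

2000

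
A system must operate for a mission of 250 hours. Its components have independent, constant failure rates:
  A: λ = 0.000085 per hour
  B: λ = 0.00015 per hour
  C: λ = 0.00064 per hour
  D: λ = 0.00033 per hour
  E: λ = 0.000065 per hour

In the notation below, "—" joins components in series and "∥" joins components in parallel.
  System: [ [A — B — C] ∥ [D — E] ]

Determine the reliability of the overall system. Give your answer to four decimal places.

R(A) = exp(−0.000085 × 250) = 0.978974
R(B) = exp(−0.00015 × 250) = 0.963194
R(C) = exp(−0.00064 × 250) = 0.852144
R(D) = exp(−0.00033 × 250) = 0.920811
R(E) = exp(−0.000065 × 250) = 0.983881
Series (A, B, and C): 0.978974 × 0.963194 × 0.852144 = 0.803522
Series (D and E): 0.920811 × 0.983881 = 0.905968
Parallel ([0.803522] and [0.905968]): 1 − (1 − 0.803522)(1 − 0.905968) = 0.9815

0.9815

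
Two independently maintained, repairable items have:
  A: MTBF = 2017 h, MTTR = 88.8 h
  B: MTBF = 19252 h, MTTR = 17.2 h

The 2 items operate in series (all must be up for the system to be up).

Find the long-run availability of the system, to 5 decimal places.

0.95698

A(A) = MTBF/(MTBF+MTTR) = 2017/(2017+88.8) = 0.957831
A(B) = MTBF/(MTBF+MTTR) = 19252/(19252+17.2) = 0.999107
Series availability: 0.957831 × 0.999107 = 0.95698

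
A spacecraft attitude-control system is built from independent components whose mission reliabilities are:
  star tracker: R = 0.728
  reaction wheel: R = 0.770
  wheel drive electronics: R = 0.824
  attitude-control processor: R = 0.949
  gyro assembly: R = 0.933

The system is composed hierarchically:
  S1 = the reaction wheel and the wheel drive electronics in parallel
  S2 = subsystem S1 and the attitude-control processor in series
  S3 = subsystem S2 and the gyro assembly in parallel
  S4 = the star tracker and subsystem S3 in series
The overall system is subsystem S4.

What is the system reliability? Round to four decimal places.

0.7236

Parallel (reaction wheel and wheel drive electronics): 1 − (1 − 0.770000)(1 − 0.824000) = 0.959520
Series ([0.959520] and attitude-control processor): 0.959520 × 0.949000 = 0.910584
Parallel ([0.910584] and gyro assembly): 1 − (1 − 0.910584)(1 − 0.933000) = 0.994009
Series (star tracker and [0.994009]): 0.728000 × 0.994009 = 0.7236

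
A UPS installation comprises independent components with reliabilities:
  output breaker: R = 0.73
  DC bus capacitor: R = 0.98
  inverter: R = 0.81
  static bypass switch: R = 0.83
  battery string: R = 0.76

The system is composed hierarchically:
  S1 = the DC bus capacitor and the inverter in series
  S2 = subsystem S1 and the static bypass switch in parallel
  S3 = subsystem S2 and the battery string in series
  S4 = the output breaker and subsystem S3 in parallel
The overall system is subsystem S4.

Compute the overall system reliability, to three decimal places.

Series (DC bus capacitor and inverter): 0.98000 × 0.81000 = 0.79380
Parallel ([0.79380] and static bypass switch): 1 − (1 − 0.79380)(1 − 0.83000) = 0.96495
Series ([0.96495] and battery string): 0.96495 × 0.76000 = 0.73336
Parallel (output breaker and [0.73336]): 1 − (1 − 0.73000)(1 − 0.73336) = 0.928

0.928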